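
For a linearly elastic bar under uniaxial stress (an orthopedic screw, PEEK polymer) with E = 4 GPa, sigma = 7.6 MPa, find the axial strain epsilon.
Model: a linearly elastic bar under uniaxial stress, so sigma = E·epsilon.
Solve for epsilon: epsilon = sigma / E.
Convert to SI units:
  E = 4 GPa = 4 × 10⁹ Pa
  sigma = 7.6 MPa = 7.6 × 10⁶ Pa
Substitute:
  epsilon = (7.6 × 10⁶) / (4 × 10⁹)
  epsilon = 0.0019
Final answer: epsilon = 0.0019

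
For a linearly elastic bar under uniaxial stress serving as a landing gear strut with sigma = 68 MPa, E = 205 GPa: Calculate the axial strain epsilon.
Model: a linearly elastic bar under uniaxial stress, so epsilon = sigma / E.
Convert to SI units:
  sigma = 68 MPa = 6.8 × 10⁷ Pa
  E = 205 GPa = 2.05 × 10¹¹ Pa
Substitute:
  epsilon = (6.8 × 10⁷) / (2.05 × 10¹¹)
  epsilon = 0.0003317
Final answer: epsilon = 0.0003317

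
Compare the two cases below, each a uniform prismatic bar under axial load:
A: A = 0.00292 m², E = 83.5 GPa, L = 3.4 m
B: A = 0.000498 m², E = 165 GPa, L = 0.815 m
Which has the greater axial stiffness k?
Model: a uniform prismatic bar under axial load, so k = (A·E) / L (SI units).
  A: k = (0.00292 × (8.35 × 10¹⁰)) / 3.4 = 7.171 × 10⁷ N/m = 71.71 MN/m
  B: k = (0.000498 × (1.65 × 10¹¹)) / 0.815 = 1.008 × 10⁸ N/m = 100.8 MN/m
100.8 MN/m > 71.71 MN/m, so B is larger.
Final answer: B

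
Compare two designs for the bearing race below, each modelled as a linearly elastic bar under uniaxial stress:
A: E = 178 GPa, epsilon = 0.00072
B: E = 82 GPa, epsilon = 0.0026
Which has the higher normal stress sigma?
Model: a linearly elastic bar under uniaxial stress, so sigma = E·epsilon (SI units).
  A: sigma = (1.78 × 10¹¹) × 0.00072 = 1.282 × 10⁸ Pa = 128.2 MPa
  B: sigma = (8.2 × 10¹⁰) × 0.0026 = 2.132 × 10⁸ Pa = 213.2 MPa
213.2 MPa > 128.2 MPa, so B is larger.
Final answer: B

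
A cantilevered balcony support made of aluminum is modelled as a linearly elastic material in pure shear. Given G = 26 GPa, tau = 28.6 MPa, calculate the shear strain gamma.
Model: a linearly elastic material in pure shear, so tau = G·gamma.
Solve for gamma: gamma = tau / G.
Convert to SI units:
  G = 26 GPa = 2.6 × 10¹⁰ Pa
  tau = 28.6 MPa = 2.86 × 10⁷ Pa
Substitute:
  gamma = (2.86 × 10⁷) / (2.6 × 10¹⁰)
  gamma = 0.0011
Final answer: gamma = 0.0011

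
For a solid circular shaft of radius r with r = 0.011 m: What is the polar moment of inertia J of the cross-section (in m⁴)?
Model: a solid circular shaft of radius r, so J = (π·r^4) / 2.
Substitute:
  J = (π × 0.011^4) / 2
  J = 2.3 × 10⁻⁸ m⁴
Final answer: J = 2.3 × 10⁻⁸ m⁴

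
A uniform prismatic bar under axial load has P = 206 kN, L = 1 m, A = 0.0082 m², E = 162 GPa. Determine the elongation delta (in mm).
Model: a uniform prismatic bar under axial load, so delta = (P·L) / (A·E).
Convert to SI units:
  P = 206 kN = 206000 N
  E = 162 GPa = 1.62 × 10¹¹ Pa
Substitute:
  delta = (206000 × 1) / (0.0082 × (1.62 × 10¹¹))
  delta = 0.0001551 m
Convert: delta = 0.0001551 m = 0.1551 mm
Final answer: delta = 0.1551 mm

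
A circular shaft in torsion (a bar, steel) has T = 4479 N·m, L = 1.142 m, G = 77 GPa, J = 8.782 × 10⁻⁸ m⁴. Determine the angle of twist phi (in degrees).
Model: a circular shaft in torsion, so phi = (T·L) / (G·J).
Convert to SI units:
  G = 77 GPa = 7.7 × 10¹⁰ Pa
Substitute:
  phi = (4479 × 1.142) / ((7.7 × 10¹⁰) × (8.782 × 10⁻⁸))
  phi = 0.7564 rad
Convert to degrees: phi = 0.7564 × 180/π = 43.34°
Final answer: phi = 43.34°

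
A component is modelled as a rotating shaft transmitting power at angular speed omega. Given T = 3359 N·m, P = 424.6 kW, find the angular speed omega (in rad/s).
Model: a rotating shaft transmitting power at angular speed omega, so P = T·omega.
Solve for omega: omega = P / T.
Convert to SI units:
  P = 424.6 kW = 424600 W
Substitute:
  omega = 424600 / 3359
  omega = 126.4 rad/s
Final answer: omega = 126.4 rad/s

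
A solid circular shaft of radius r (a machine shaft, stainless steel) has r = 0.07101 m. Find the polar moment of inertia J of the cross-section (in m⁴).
Model: a solid circular shaft of radius r, so J = (π·r^4) / 2.
Substitute:
  J = (π × 0.07101^4) / 2
  J = 3.994 × 10⁻⁵ m⁴
Final answer: J = 3.994 × 10⁻⁵ m⁴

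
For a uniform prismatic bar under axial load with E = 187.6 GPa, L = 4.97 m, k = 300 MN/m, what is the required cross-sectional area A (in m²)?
Model: a uniform prismatic bar under axial load, so k = (A·E) / L.
Solve for A: A = (k·L) / E.
Convert to SI units:
  E = 187.6 GPa = 1.876 × 10¹¹ Pa
  k = 300 MN/m = 3 × 10⁸ N/m
Substitute:
  A = ((3 × 10⁸) × 4.97) / (1.876 × 10¹¹)
  A = 0.007948 m²
Final answer: A = 0.007948 m²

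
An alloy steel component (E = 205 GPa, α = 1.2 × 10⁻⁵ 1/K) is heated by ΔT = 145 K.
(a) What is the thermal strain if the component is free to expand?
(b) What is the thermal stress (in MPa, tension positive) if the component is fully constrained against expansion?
(a) Free thermal strain ε_th = α·ΔT = (1.2 × 10⁻⁵) × 145 = 0.00174
(b) Fully constrained, the expansion is suppressed, so σ = -E·α·ΔT. Convert E = 205 GPa = 2.05 × 10¹¹ Pa.
  σ = -(2.05 × 10¹¹) × (1.2 × 10⁻⁵) × 145 = -3.567 × 10⁸ Pa = -356.7 MPa (compressive)
Final answer: (a) ε_th = 0.00174, (b) σ = -356.7 MPa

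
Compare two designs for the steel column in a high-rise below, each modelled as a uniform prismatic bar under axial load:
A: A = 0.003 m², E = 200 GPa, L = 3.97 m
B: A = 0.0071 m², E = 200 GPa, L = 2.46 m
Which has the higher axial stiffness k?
Model: a uniform prismatic bar under axial load, so k = (A·E) / L (SI units).
  A: k = (0.003 × (2 × 10¹¹)) / 3.97 = 1.511 × 10⁸ N/m = 151.1 MN/m
  B: k = (0.0071 × (2 × 10¹¹)) / 2.46 = 5.772 × 10⁸ N/m = 577.2 MN/m
577.2 MN/m > 151.1 MN/m, so B is larger.
Final answer: B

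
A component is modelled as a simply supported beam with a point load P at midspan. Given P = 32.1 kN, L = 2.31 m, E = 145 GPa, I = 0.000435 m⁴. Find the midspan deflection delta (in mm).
Model: a simply supported beam with a point load P at midspan, so delta = (P·L^3) / (48·E·I).
Convert to SI units:
  P = 32.1 kN = 32100 N
  E = 145 GPa = 1.45 × 10¹¹ Pa
Substitute:
  delta = (32100 × 2.31^3) / (48 × (1.45 × 10¹¹) × 0.000435)
  delta = 0.0001307 m
Convert: delta = 0.0001307 m = 0.1307 mm
Final answer: delta = 0.1307 mm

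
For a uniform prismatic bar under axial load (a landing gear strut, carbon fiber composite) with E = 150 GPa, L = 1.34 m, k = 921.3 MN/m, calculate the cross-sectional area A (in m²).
Model: a uniform prismatic bar under axial load, so k = (A·E) / L.
Solve for A: A = (k·L) / E.
Convert to SI units:
  E = 150 GPa = 1.5 × 10¹¹ Pa
  k = 921.3 MN/m = 9.213 × 10⁸ N/m
Substitute:
  A = ((9.213 × 10⁸) × 1.34) / (1.5 × 10¹¹)
  A = 0.00823 m²
Final answer: A = 0.00823 m²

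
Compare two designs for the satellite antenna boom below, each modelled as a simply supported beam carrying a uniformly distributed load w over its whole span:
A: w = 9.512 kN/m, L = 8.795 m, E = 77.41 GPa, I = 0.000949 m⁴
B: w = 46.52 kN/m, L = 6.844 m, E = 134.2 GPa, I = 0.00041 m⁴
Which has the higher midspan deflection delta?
Model: a simply supported beam carrying a uniformly distributed load w over its whole span, so delta = (5·w·L^4) / (384·E·I) (SI units).
  A: delta = (5 × 9512 × 8.795^4) / (384 × (7.741 × 10¹⁰) × 0.000949) = 0.01009 m = 10.09 mm
  B: delta = (5 × 46520 × 6.844^4) / (384 × (1.342 × 10¹¹) × 0.00041) = 0.02415 m = 24.15 mm
24.15 mm > 10.09 mm, so B is larger.
Final answer: B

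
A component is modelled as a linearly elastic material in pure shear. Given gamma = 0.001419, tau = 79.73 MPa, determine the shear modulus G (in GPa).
Model: a linearly elastic material in pure shear, so tau = G·gamma.
Solve for G: G = tau / gamma.
Convert to SI units:
  tau = 79.73 MPa = 7.973 × 10⁷ Pa
Substitute:
  G = (7.973 × 10⁷) / 0.001419
  G = 5.619 × 10¹⁰ Pa
Convert: G = 5.619 × 10¹⁰ Pa = 56.19 GPa
Final answer: G = 56.19 GPa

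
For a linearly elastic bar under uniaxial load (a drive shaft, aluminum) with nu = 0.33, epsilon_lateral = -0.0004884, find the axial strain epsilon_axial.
Model: a linearly elastic bar under uniaxial load, so epsilon_lateral = -nu·epsilon_axial.
Solve for epsilon_axial: epsilon_axial = -epsilon_lateral / nu.
Substitute:
  epsilon_axial = -(-0.0004884) / 0.33
  epsilon_axial = 0.00148
Final answer: epsilon_axial = 0.00148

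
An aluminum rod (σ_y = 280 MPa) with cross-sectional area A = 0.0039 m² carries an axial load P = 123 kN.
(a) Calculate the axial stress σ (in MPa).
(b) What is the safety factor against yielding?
(a) Axial stress σ = P/A. Convert P = 123 kN = 123000 N.
  σ = 123000 / 0.0039 = 3.154 × 10⁷ Pa = 31.54 MPa
(b) Safety factor SF = σ_y/σ = 280 / 31.54 = 8.878
Final answer: (a) σ = 31.54 MPa, (b) SF = 8.878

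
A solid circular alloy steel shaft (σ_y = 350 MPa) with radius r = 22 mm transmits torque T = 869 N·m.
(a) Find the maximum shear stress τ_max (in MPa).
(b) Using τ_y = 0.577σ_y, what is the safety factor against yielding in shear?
(a) For a solid circular shaft, τ_max = T·r/J with J = π·r^4/2, i.e. τ_max = 2·T / (π·r^3). Convert r = 22 mm = 0.022 m.
  τ_max = (2 × 869) / (π × 0.022^3) = 5.196 × 10⁷ Pa = 51.96 MPa
(b) τ_y = 0.577 × 350 = 201.95 MPa
  SF = τ_y/τ_max = 201.95 / 51.96 = 3.887
Final answer: (a) τ_max = 51.96 MPa, (b) SF = 3.887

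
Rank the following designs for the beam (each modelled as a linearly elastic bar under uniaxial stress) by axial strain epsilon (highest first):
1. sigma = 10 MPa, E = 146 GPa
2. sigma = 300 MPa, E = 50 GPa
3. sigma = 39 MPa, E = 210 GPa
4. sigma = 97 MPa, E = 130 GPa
Model: a linearly elastic bar under uniaxial stress, so epsilon = sigma / E (SI units).
  Case 1: epsilon = (1 × 10⁷) / (1.46 × 10¹¹) = 6.849 × 10⁻⁵
  Case 2: epsilon = (3 × 10⁸) / (5 × 10¹⁰) = 0.006
  Case 3: epsilon = (3.9 × 10⁷) / (2.1 × 10¹¹) = 0.0001857
  Case 4: epsilon = (9.7 × 10⁷) / (1.3 × 10¹¹) = 0.0007462
Ordering: 0.006 (case 2) > 0.0007462 (case 4) > 0.0001857 (case 3) > 6.849 × 10⁻⁵ (case 1)
Final answer: 2, 4, 3, 1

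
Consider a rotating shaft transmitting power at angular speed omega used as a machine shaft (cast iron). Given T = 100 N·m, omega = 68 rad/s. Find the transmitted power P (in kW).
Model: a rotating shaft transmitting power at angular speed omega, so P = T·omega.
Substitute:
  P = 100 × 68
  P = 6800 W
Convert: P = 6800 W = 6.8 kW
Final answer: P = 6.8 kW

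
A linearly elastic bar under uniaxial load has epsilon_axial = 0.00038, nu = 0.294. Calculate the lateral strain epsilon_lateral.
Model: a linearly elastic bar under uniaxial load, so epsilon_lateral = -nu·epsilon_axial.
Substitute:
  epsilon_lateral = -(0.294 × 0.00038)
  epsilon_lateral = -0.0001117
Final answer: epsilon_lateral = -0.0001117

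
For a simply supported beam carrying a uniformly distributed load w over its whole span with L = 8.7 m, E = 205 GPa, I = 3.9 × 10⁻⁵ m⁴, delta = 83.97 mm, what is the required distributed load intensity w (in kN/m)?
Model: a simply supported beam carrying a uniformly distributed load w over its whole span, so delta = (5·w·L^4) / (384·E·I).
Solve for w: w = (384·delta·E·I) / (5·L^4).
Convert to SI units:
  E = 205 GPa = 2.05 × 10¹¹ Pa
  delta = 83.97 mm = 0.08397 m
Substitute:
  w = (384 × 0.08397 × (2.05 × 10¹¹) × (3.9 × 10⁻⁵)) / (5 × 8.7^4)
  w = 9000 N/m
Convert: w = 9000 N/m = 9 kN/m
Final answer: w = 9 kN/m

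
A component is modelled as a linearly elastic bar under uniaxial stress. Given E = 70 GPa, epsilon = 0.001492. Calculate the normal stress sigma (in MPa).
Model: a linearly elastic bar under uniaxial stress, so sigma = E·epsilon.
Convert to SI units:
  E = 70 GPa = 7 × 10¹⁰ Pa
Substitute:
  sigma = (7 × 10¹⁰) × 0.001492
  sigma = 1.044 × 10⁸ Pa
Convert: sigma = 1.044 × 10⁸ Pa = 104.4 MPa
Final answer: sigma = 104.4 MPa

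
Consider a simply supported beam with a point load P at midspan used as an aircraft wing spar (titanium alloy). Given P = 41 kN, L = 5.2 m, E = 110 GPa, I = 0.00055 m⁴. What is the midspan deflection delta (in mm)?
Model: a simply supported beam with a point load P at midspan, so delta = (P·L^3) / (48·E·I).
Convert to SI units:
  P = 41 kN = 41000 N
  E = 110 GPa = 1.1 × 10¹¹ Pa
Substitute:
  delta = (41000 × 5.2^3) / (48 × (1.1 × 10¹¹) × 0.00055)
  delta = 0.001985 m
Convert: delta = 0.001985 m = 1.985 mm
Final answer: delta = 1.985 mm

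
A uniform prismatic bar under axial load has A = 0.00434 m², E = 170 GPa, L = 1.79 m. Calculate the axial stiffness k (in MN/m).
Model: a uniform prismatic bar under axial load, so k = (A·E) / L.
Convert to SI units:
  E = 170 GPa = 1.7 × 10¹¹ Pa
Substitute:
  k = (0.00434 × (1.7 × 10¹¹)) / 1.79
  k = 4.122 × 10⁸ N/m
Convert: k = 4.122 × 10⁸ N/m = 412.2 MN/m
Final answer: k = 412.2 MN/m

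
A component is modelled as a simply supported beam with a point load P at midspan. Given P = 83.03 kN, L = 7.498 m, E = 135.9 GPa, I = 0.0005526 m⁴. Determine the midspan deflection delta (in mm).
Model: a simply supported beam with a point load P at midspan, so delta = (P·L^3) / (48·E·I).
Convert to SI units:
  P = 83.03 kN = 83030 N
  E = 135.9 GPa = 1.359 × 10¹¹ Pa
Substitute:
  delta = (83030 × 7.498^3) / (48 × (1.359 × 10¹¹) × 0.0005526)
  delta = 0.00971 m
Convert: delta = 0.00971 m = 9.71 mm
Final answer: delta = 9.71 mm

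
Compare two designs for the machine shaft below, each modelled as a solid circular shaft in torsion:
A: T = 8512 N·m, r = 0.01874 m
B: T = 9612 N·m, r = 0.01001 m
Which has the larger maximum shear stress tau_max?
Model: a solid circular shaft in torsion, so tau_max = (2·T) / (π·r^3) (SI units).
  A: tau_max = (2 × 8512) / (π × 0.01874^3) = 8.234 × 10⁸ Pa = 823.4 MPa
  B: tau_max = (2 × 9612) / (π × 0.01001^3) = 6.101 × 10⁹ Pa = 6101 MPa
6101 MPa > 823.4 MPa, so B is larger.
Final answer: B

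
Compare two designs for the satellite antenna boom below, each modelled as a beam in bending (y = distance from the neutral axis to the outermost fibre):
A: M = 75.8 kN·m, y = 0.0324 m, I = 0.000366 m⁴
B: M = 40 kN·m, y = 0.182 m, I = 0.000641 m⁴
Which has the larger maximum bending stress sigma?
Model: a beam in bending (y = distance from the neutral axis to the outermost fibre), so sigma = (M·y) / I (SI units).
  A: sigma = (75800 × 0.0324) / 0.000366 = 6.71 × 10⁶ Pa = 6.71 MPa
  B: sigma = (40000 × 0.182) / 0.000641 = 1.136 × 10⁷ Pa = 11.36 MPa
11.36 MPa > 6.71 MPa, so B is larger.
Final answer: B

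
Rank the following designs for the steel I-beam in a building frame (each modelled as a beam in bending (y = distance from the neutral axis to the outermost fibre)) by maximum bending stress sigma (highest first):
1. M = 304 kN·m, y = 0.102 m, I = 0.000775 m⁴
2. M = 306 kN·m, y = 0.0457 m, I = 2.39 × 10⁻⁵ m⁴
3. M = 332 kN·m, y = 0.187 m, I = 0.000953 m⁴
Model: a beam in bending (y = distance from the neutral axis to the outermost fibre), so sigma = (M·y) / I (SI units).
  Case 1: sigma = (304000 × 0.102) / 0.000775 = 4.001 × 10⁷ Pa = 40.01 MPa
  Case 2: sigma = (306000 × 0.0457) / (2.39 × 10⁻⁵) = 5.851 × 10⁸ Pa = 585.1 MPa
  Case 3: sigma = (332000 × 0.187) / 0.000953 = 6.515 × 10⁷ Pa = 65.15 MPa
Ordering: 585.1 MPa (case 2) > 65.15 MPa (case 3) > 40.01 MPa (case 1)
Final answer: 2, 3, 1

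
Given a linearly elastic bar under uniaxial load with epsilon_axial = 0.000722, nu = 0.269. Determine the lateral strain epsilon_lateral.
Model: a linearly elastic bar under uniaxial load, so epsilon_lateral = -nu·epsilon_axial.
Substitute:
  epsilon_lateral = -(0.269 × 0.000722)
  epsilon_lateral = -0.0001942
Final answer: epsilon_lateral = -0.0001942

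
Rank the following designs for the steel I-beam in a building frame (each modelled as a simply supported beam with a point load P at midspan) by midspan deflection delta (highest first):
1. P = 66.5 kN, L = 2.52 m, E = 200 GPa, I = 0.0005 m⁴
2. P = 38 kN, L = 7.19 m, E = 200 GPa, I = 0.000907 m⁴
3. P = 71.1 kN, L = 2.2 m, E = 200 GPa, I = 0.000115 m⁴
Model: a simply supported beam with a point load P at midspan, so delta = (P·L^3) / (48·E·I) (SI units).
  Case 1: delta = (66500 × 2.52^3) / (48 × (2 × 10¹¹) × 0.0005) = 0.0002217 m = 0.2217 mm
  Case 2: delta = (38000 × 7.19^3) / (48 × (2 × 10¹¹) × 0.000907) = 0.001622 m = 1.622 mm
  Case 3: delta = (71100 × 2.2^3) / (48 × (2 × 10¹¹) × 0.000115) = 0.0006858 m = 0.6858 mm
Ordering: 1.622 mm (case 2) > 0.6858 mm (case 3) > 0.2217 mm (case 1)
Final answer: 2, 3, 1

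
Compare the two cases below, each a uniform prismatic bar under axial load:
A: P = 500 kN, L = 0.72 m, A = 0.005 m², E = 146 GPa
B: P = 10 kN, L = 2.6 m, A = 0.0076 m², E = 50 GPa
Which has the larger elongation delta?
Model: a uniform prismatic bar under axial load, so delta = (P·L) / (A·E) (SI units).
  A: delta = (500000 × 0.72) / (0.005 × (1.46 × 10¹¹)) = 0.0004932 m = 0.4932 mm
  B: delta = (10000 × 2.6) / (0.0076 × (5 × 10¹⁰)) = 6.842 × 10⁻⁵ m = 0.06842 mm
0.4932 mm > 0.06842 mm, so A is larger.
Final answer: A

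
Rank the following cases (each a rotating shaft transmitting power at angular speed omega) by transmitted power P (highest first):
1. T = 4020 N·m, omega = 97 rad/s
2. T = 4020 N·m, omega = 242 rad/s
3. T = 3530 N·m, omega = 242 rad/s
Model: a rotating shaft transmitting power at angular speed omega, so P = T·omega (SI units).
  Case 1: P = 4020 × 97 = 389900 W = 389.9 kW
  Case 2: P = 4020 × 242 = 972800 W = 972.8 kW
  Case 3: P = 3530 × 242 = 854300 W = 854.3 kW
Ordering: 972.8 kW (case 2) > 854.3 kW (case 3) > 389.9 kW (case 1)
Final answer: 2, 3, 1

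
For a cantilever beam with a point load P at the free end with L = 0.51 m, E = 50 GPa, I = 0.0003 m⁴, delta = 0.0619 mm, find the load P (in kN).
Model: a cantilever beam with a point load P at the free end, so delta = (P·L^3) / (3·E·I).
Solve for P: P = (3·delta·E·I) / L^3.
Convert to SI units:
  E = 50 GPa = 5 × 10¹⁰ Pa
  delta = 0.0619 mm = 6.19 × 10⁻⁵ m
Substitute:
  P = (3 × (6.19 × 10⁻⁵) × (5 × 10¹⁰) × 0.0003) / 0.51^3
  P = 21000 N
Convert: P = 21000 N = 21 kN
Final answer: P = 21 kN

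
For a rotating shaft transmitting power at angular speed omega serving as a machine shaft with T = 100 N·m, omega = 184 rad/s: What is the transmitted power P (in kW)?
Model: a rotating shaft transmitting power at angular speed omega, so P = T·omega.
Substitute:
  P = 100 × 184
  P = 18400 W
Convert: P = 18400 W = 18.4 kW
Final answer: P = 18.4 kW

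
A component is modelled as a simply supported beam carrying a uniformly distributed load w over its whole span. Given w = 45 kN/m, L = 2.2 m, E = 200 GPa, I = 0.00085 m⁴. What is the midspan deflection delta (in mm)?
Model: a simply supported beam carrying a uniformly distributed load w over its whole span, so delta = (5·w·L^4) / (384·E·I).
Convert to SI units:
  w = 45 kN/m = 45000 N/m
  E = 200 GPa = 2 × 10¹¹ Pa
Substitute:
  delta = (5 × 45000 × 2.2^4) / (384 × (2 × 10¹¹) × 0.00085)
  delta = 8.074 × 10⁻⁵ m
Convert: delta = 8.074 × 10⁻⁵ m = 0.08074 mm
Final answer: delta = 0.08074 mm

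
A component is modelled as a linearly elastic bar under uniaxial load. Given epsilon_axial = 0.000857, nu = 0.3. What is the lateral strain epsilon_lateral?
Model: a linearly elastic bar under uniaxial load, so epsilon_lateral = -nu·epsilon_axial.
Substitute:
  epsilon_lateral = -(0.3 × 0.000857)
  epsilon_lateral = -0.0002571
Final answer: epsilon_lateral = -0.0002571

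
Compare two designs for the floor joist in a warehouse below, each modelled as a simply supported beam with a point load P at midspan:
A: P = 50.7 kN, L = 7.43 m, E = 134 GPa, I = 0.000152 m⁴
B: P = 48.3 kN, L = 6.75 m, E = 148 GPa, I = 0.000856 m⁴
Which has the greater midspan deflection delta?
Model: a simply supported beam with a point load P at midspan, so delta = (P·L^3) / (48·E·I) (SI units).
  A: delta = (50700 × 7.43^3) / (48 × (1.34 × 10¹¹) × 0.000152) = 0.02127 m = 21.27 mm
  B: delta = (48300 × 6.75^3) / (48 × (1.48 × 10¹¹) × 0.000856) = 0.002443 m = 2.443 mm
21.27 mm > 2.443 mm, so A is larger.
Final answer: A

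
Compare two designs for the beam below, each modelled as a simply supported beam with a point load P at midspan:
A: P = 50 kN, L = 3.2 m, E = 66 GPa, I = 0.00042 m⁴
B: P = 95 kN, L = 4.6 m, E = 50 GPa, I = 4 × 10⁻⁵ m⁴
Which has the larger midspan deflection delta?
Model: a simply supported beam with a point load P at midspan, so delta = (P·L^3) / (48·E·I) (SI units).
  A: delta = (50000 × 3.2^3) / (48 × (6.6 × 10¹⁰) × 0.00042) = 0.001231 m = 1.231 mm
  B: delta = (95000 × 4.6^3) / (48 × (5 × 10¹⁰) × (4 × 10⁻⁵)) = 0.09632 m = 96.32 mm
96.32 mm > 1.231 mm, so B is larger.
Final answer: B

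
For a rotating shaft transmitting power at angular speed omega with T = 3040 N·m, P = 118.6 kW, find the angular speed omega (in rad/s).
Model: a rotating shaft transmitting power at angular speed omega, so P = T·omega.
Solve for omega: omega = P / T.
Convert to SI units:
  P = 118.6 kW = 118600 W
Substitute:
  omega = 118600 / 3040
  omega = 39.01 rad/s
Final answer: omega = 39.01 rad/s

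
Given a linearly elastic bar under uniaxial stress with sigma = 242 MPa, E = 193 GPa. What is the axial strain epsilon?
Model: a linearly elastic bar under uniaxial stress, so epsilon = sigma / E.
Convert to SI units:
  sigma = 242 MPa = 2.42 × 10⁸ Pa
  E = 193 GPa = 1.93 × 10¹¹ Pa
Substitute:
  epsilon = (2.42 × 10⁸) / (1.93 × 10¹¹)
  epsilon = 0.001254
Final answer: epsilon = 0.001254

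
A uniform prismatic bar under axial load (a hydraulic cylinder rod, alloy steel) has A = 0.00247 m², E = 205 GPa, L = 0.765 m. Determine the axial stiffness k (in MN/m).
Model: a uniform prismatic bar under axial load, so k = (A·E) / L.
Convert to SI units:
  E = 205 GPa = 2.05 × 10¹¹ Pa
Substitute:
  k = (0.00247 × (2.05 × 10¹¹)) / 0.765
  k = 6.619 × 10⁸ N/m
Convert: k = 6.619 × 10⁸ N/m = 661.9 MN/m
Final answer: k = 661.9 MN/m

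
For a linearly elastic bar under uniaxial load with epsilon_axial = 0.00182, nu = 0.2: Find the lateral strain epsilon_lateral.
Model: a linearly elastic bar under uniaxial load, so epsilon_lateral = -nu·epsilon_axial.
Substitute:
  epsilon_lateral = -(0.2 × 0.00182)
  epsilon_lateral = -0.000364
Final answer: epsilon_lateral = -0.000364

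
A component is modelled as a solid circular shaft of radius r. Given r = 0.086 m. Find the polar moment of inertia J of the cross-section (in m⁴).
Model: a solid circular shaft of radius r, so J = (π·r^4) / 2.
Substitute:
  J = (π × 0.086^4) / 2
  J = 8.592 × 10⁻⁵ m⁴
Final answer: J = 8.592 × 10⁻⁵ m⁴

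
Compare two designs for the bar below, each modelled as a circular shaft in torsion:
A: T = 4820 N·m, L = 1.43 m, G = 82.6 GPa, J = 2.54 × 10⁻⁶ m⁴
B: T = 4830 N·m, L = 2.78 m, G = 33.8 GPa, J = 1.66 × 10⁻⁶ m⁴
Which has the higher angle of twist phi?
Model: a circular shaft in torsion, so phi = (T·L) / (G·J) (SI units).
  A: phi = (4820 × 1.43) / ((8.26 × 10¹⁰) × (2.54 × 10⁻⁶)) = 0.03285 rad = 1.882°
  B: phi = (4830 × 2.78) / ((3.38 × 10¹⁰) × (1.66 × 10⁻⁶)) = 0.2393 rad = 13.71°
13.71° > 1.882°, so B is larger.
Final answer: B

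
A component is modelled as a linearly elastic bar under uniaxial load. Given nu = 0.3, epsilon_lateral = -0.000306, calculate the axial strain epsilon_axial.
Model: a linearly elastic bar under uniaxial load, so epsilon_lateral = -nu·epsilon_axial.
Solve for epsilon_axial: epsilon_axial = -epsilon_lateral / nu.
Substitute:
  epsilon_axial = -(-0.000306) / 0.3
  epsilon_axial = 0.00102
Final answer: epsilon_axial = 0.00102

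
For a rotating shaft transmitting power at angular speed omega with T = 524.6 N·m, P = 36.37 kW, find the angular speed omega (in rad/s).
Model: a rotating shaft transmitting power at angular speed omega, so P = T·omega.
Solve for omega: omega = P / T.
Convert to SI units:
  P = 36.37 kW = 36370 W
Substitute:
  omega = 36370 / 524.6
  omega = 69.33 rad/s
Final answer: omega = 69.33 rad/s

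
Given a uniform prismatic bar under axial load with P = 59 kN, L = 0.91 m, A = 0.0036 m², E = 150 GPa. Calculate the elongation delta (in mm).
Model: a uniform prismatic bar under axial load, so delta = (P·L) / (A·E).
Convert to SI units:
  P = 59 kN = 59000 N
  E = 150 GPa = 1.5 × 10¹¹ Pa
Substitute:
  delta = (59000 × 0.91) / (0.0036 × (1.5 × 10¹¹))
  delta = 9.943 × 10⁻⁵ m
Convert: delta = 9.943 × 10⁻⁵ m = 0.09943 mm
Final answer: delta = 0.09943 mm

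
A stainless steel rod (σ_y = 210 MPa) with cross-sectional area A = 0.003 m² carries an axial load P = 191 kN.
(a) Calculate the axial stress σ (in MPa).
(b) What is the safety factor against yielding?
(a) Axial stress σ = P/A. Convert P = 191 kN = 191000 N.
  σ = 191000 / 0.003 = 6.367 × 10⁷ Pa = 63.67 MPa
(b) Safety factor SF = σ_y/σ = 210 / 63.67 = 3.298
Final answer: (a) σ = 63.67 MPa, (b) SF = 3.298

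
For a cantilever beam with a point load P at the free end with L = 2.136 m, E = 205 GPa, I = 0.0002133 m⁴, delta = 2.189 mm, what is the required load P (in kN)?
Model: a cantilever beam with a point load P at the free end, so delta = (P·L^3) / (3·E·I).
Solve for P: P = (3·delta·E·I) / L^3.
Convert to SI units:
  E = 205 GPa = 2.05 × 10¹¹ Pa
  delta = 2.189 mm = 0.002189 m
Substitute:
  P = (3 × 0.002189 × (2.05 × 10¹¹) × 0.0002133) / 2.136^3
  P = 29470 N
Convert: P = 29470 N = 29.47 kN
Final answer: P = 29.47 kN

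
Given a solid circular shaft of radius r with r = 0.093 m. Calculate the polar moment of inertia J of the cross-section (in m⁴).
Model: a solid circular shaft of radius r, so J = (π·r^4) / 2.
Substitute:
  J = (π × 0.093^4) / 2
  J = 0.0001175 m⁴
Final answer: J = 0.0001175 m⁴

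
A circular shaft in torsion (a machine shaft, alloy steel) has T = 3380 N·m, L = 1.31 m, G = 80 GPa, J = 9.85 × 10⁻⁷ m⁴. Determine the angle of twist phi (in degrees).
Model: a circular shaft in torsion, so phi = (T·L) / (G·J).
Convert to SI units:
  G = 80 GPa = 8 × 10¹⁰ Pa
Substitute:
  phi = (3380 × 1.31) / ((8 × 10¹⁰) × (9.85 × 10⁻⁷))
  phi = 0.05619 rad
Convert to degrees: phi = 0.05619 × 180/π = 3.219°
Final answer: phi = 3.219°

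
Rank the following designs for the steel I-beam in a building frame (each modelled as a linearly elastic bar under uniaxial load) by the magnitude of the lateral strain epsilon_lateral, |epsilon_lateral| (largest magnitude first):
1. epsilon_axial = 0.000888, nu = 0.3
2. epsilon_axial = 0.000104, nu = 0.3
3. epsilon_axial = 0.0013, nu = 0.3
Model: a linearly elastic bar under uniaxial load, so epsilon_lateral = -nu·epsilon_axial (SI units).
  Case 1: epsilon_lateral = -(0.3 × 0.000888) = -0.0002664
  Case 2: epsilon_lateral = -(0.3 × 0.000104) = -3.12 × 10⁻⁵
  Case 3: epsilon_lateral = -(0.3 × 0.0013) = -0.00039
Ordering by |epsilon_lateral|: 0.00039 (case 3) > 0.0002664 (case 1) > 3.12 × 10⁻⁵ (case 2)
Final answer: 3, 1, 2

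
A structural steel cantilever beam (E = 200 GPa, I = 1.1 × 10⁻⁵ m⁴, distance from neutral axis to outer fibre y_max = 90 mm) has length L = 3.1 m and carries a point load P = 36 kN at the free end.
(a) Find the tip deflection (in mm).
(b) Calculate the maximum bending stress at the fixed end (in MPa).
(a) Tip deflection of a cantilever with an end point load: δ = P·L^3 / (3·E·I). Convert P = 36 kN = 36000 N, E = 200 GPa = 2 × 10¹¹ Pa.
  δ = (36000 × 3.1^3) / (3 × (2 × 10¹¹) × (1.1 × 10⁻⁵)) = 0.1625 m = 162.5 mm
(b) Maximum bending moment at the fixed end: M = P·L = 36000 × 3.1 = 111600 N·m. Convert y_max = 90 mm = 0.09 m.
  σ = M·y_max / I = (111600 × 0.09) / (1.1 × 10⁻⁵) = 9.131 × 10⁸ Pa = 913.1 MPa
Final answer: (a) δ = 162.5 mm, (b) σ = 913.1 MPa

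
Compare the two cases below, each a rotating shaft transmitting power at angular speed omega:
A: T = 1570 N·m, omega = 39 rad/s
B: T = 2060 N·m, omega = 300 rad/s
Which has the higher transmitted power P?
Model: a rotating shaft transmitting power at angular speed omega, so P = T·omega (SI units).
  A: P = 1570 × 39 = 61230 W = 61.23 kW
  B: P = 2060 × 300 = 618000 W = 618 kW
618 kW > 61.23 kW, so B is larger.
Final answer: B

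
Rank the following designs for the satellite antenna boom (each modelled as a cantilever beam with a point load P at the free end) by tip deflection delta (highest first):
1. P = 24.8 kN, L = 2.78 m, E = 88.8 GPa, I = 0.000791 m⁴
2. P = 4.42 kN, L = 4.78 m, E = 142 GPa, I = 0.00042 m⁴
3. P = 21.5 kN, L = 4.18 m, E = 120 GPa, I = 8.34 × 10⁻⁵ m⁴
Model: a cantilever beam with a point load P at the free end, so delta = (P·L^3) / (3·E·I) (SI units).
  Case 1: delta = (24800 × 2.78^3) / (3 × (8.88 × 10¹⁰) × 0.000791) = 0.002529 m = 2.529 mm
  Case 2: delta = (4420 × 4.78^3) / (3 × (1.42 × 10¹¹) × 0.00042) = 0.002698 m = 2.698 mm
  Case 3: delta = (21500 × 4.18^3) / (3 × (1.2 × 10¹¹) × (8.34 × 10⁻⁵)) = 0.0523 m = 52.3 mm
Ordering: 52.3 mm (case 3) > 2.698 mm (case 2) > 2.529 mm (case 1)
Final answer: 3, 2, 1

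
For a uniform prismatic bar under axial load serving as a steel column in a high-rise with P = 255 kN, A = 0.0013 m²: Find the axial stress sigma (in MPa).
Model: a uniform prismatic bar under axial load, so sigma = P / A.
Convert to SI units:
  P = 255 kN = 255000 N
Substitute:
  sigma = 255000 / 0.0013
  sigma = 1.962 × 10⁸ Pa
Convert: sigma = 1.962 × 10⁸ Pa = 196.2 MPa
Final answer: sigma = 196.2 MPa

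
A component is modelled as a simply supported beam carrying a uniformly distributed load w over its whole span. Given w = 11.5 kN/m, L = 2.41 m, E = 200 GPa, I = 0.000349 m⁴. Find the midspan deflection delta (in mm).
Model: a simply supported beam carrying a uniformly distributed load w over its whole span, so delta = (5·w·L^4) / (384·E·I).
Convert to SI units:
  w = 11.5 kN/m = 11500 N/m
  E = 200 GPa = 2 × 10¹¹ Pa
Substitute:
  delta = (5 × 11500 × 2.41^4) / (384 × (2 × 10¹¹) × 0.000349)
  delta = 7.237 × 10⁻⁵ m
Convert: delta = 7.237 × 10⁻⁵ m = 0.07237 mm
Final answer: delta = 0.07237 mm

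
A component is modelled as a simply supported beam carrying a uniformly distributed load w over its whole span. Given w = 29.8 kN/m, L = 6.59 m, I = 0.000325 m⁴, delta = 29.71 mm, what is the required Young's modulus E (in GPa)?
Model: a simply supported beam carrying a uniformly distributed load w over its whole span, so delta = (5·w·L^4) / (384·E·I).
Solve for E: E = (5·w·L^4) / (384·delta·I).
Convert to SI units:
  w = 29.8 kN/m = 29800 N/m
  delta = 29.71 mm = 0.02971 m
Substitute:
  E = (5 × 29800 × 6.59^4) / (384 × 0.02971 × 0.000325)
  E = 7.579 × 10¹⁰ Pa
Convert: E = 7.579 × 10¹⁰ Pa = 75.79 GPa
Final answer: E = 75.79 GPa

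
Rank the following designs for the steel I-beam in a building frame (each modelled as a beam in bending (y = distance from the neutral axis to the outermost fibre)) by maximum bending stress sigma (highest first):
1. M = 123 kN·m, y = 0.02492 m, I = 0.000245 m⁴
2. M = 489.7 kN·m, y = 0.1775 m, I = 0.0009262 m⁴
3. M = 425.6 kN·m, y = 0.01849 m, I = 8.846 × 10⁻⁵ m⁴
Model: a beam in bending (y = distance from the neutral axis to the outermost fibre), so sigma = (M·y) / I (SI units).
  Case 1: sigma = (123000 × 0.02492) / 0.000245 = 1.251 × 10⁷ Pa = 12.51 MPa
  Case 2: sigma = (489700 × 0.1775) / 0.0009262 = 9.385 × 10⁷ Pa = 93.85 MPa
  Case 3: sigma = (425600 × 0.01849) / (8.846 × 10⁻⁵) = 8.896 × 10⁷ Pa = 88.96 MPa
Ordering: 93.85 MPa (case 2) > 88.96 MPa (case 3) > 12.51 MPa (case 1)
Final answer: 2, 3, 1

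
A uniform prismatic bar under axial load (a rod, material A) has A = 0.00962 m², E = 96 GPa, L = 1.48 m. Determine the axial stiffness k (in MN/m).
Model: a uniform prismatic bar under axial load, so k = (A·E) / L.
Convert to SI units:
  E = 96 GPa = 9.6 × 10¹⁰ Pa
Substitute:
  k = (0.00962 × (9.6 × 10¹⁰)) / 1.48
  k = 6.24 × 10⁸ N/m
Convert: k = 6.24 × 10⁸ N/m = 624 MN/m
Final answer: k = 624 MN/m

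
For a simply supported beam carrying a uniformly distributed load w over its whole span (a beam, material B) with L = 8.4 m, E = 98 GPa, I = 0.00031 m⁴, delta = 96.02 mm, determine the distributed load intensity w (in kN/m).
Model: a simply supported beam carrying a uniformly distributed load w over its whole span, so delta = (5·w·L^4) / (384·E·I).
Solve for w: w = (384·delta·E·I) / (5·L^4).
Convert to SI units:
  E = 98 GPa = 9.8 × 10¹⁰ Pa
  delta = 96.02 mm = 0.09602 m
Substitute:
  w = (384 × 0.09602 × (9.8 × 10¹⁰) × 0.00031) / (5 × 8.4^4)
  w = 45000 N/m
Convert: w = 45000 N/m = 45 kN/m
Final answer: w = 45 kN/m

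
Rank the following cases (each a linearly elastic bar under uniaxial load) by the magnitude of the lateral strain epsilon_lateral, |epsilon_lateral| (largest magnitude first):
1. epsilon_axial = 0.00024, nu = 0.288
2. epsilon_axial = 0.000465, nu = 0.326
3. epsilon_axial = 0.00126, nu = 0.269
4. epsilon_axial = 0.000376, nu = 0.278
Model: a linearly elastic bar under uniaxial load, so epsilon_lateral = -nu·epsilon_axial (SI units).
  Case 1: epsilon_lateral = -(0.288 × 0.00024) = -6.912 × 10⁻⁵
  Case 2: epsilon_lateral = -(0.326 × 0.000465) = -0.0001516
  Case 3: epsilon_lateral = -(0.269 × 0.00126) = -0.0003389
  Case 4: epsilon_lateral = -(0.278 × 0.000376) = -0.0001045
Ordering by |epsilon_lateral|: 0.0003389 (case 3) > 0.0001516 (case 2) > 0.0001045 (case 4) > 6.912 × 10⁻⁵ (case 1)
Final answer: 3, 2, 4, 1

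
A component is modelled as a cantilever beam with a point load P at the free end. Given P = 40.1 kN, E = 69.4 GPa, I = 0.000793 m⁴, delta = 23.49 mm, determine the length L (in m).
Model: a cantilever beam with a point load P at the free end, so delta = (P·L^3) / (3·E·I).
Solve for L: L = ((3·delta·E·I) / P)^(1/3).
Convert to SI units:
  P = 40.1 kN = 40100 N
  E = 69.4 GPa = 6.94 × 10¹⁰ Pa
  delta = 23.49 mm = 0.02349 m
Substitute:
  L = ((3 × 0.02349 × (6.94 × 10¹⁰) × 0.000793) / 40100)^(1/3)
  L = 4.59 m
Final answer: L = 4.59 m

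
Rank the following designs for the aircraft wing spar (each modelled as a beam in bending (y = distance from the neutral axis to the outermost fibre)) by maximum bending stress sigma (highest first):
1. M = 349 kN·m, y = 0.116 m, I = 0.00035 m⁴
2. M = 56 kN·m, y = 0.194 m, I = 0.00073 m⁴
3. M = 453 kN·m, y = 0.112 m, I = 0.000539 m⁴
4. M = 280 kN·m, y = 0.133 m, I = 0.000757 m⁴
Model: a beam in bending (y = distance from the neutral axis to the outermost fibre), so sigma = (M·y) / I (SI units).
  Case 1: sigma = (349000 × 0.116) / 0.00035 = 1.157 × 10⁸ Pa = 115.7 MPa
  Case 2: sigma = (56000 × 0.194) / 0.00073 = 1.488 × 10⁷ Pa = 14.88 MPa
  Case 3: sigma = (453000 × 0.112) / 0.000539 = 9.413 × 10⁷ Pa = 94.13 MPa
  Case 4: sigma = (280000 × 0.133) / 0.000757 = 4.919 × 10⁷ Pa = 49.19 MPa
Ordering: 115.7 MPa (case 1) > 94.13 MPa (case 3) > 49.19 MPa (case 4) > 14.88 MPa (case 2)
Final answer: 1, 3, 4, 2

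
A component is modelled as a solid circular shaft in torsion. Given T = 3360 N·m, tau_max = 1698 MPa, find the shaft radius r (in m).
Model: a solid circular shaft in torsion, so tau_max = (2·T) / (π·r^3).
Solve for r: r = ((2·T) / (π·tau_max))^(1/3).
Convert to SI units:
  tau_max = 1698 MPa = 1.698 × 10⁹ Pa
Substitute:
  r = ((2 × 3360) / (π × (1.698 × 10⁹)))^(1/3)
  r = 0.0108 m
Final answer: r = 0.0108 m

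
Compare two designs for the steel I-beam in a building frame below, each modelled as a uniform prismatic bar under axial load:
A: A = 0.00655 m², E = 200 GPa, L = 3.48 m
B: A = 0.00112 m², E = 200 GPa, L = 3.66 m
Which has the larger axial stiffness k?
Model: a uniform prismatic bar under axial load, so k = (A·E) / L (SI units).
  A: k = (0.00655 × (2 × 10¹¹)) / 3.48 = 3.764 × 10⁸ N/m = 376.4 MN/m
  B: k = (0.00112 × (2 × 10¹¹)) / 3.66 = 6.12 × 10⁷ N/m = 61.2 MN/m
376.4 MN/m > 61.2 MN/m, so A is larger.
Final answer: A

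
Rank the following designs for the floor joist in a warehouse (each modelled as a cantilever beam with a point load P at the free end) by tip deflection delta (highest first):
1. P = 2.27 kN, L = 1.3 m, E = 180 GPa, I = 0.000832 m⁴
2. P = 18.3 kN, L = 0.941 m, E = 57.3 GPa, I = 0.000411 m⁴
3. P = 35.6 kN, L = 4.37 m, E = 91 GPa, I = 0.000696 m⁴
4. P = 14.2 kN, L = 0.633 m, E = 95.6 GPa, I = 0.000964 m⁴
Model: a cantilever beam with a point load P at the free end, so delta = (P·L^3) / (3·E·I) (SI units).
  Case 1: delta = (2270 × 1.3^3) / (3 × (1.8 × 10¹¹) × 0.000832) = 1.11 × 10⁻⁵ m = 0.0111 mm
  Case 2: delta = (18300 × 0.941^3) / (3 × (5.73 × 10¹⁰) × 0.000411) = 0.0002158 m = 0.2158 mm
  Case 3: delta = (35600 × 4.37^3) / (3 × (9.1 × 10¹⁰) × 0.000696) = 0.01564 m = 15.64 mm
  Case 4: delta = (14200 × 0.633^3) / (3 × (9.56 × 10¹⁰) × 0.000964) = 1.303 × 10⁻⁵ m = 0.01303 mm
Ordering: 15.64 mm (case 3) > 0.2158 mm (case 2) > 0.01303 mm (case 4) > 0.0111 mm (case 1)
Final answer: 3, 2, 4, 1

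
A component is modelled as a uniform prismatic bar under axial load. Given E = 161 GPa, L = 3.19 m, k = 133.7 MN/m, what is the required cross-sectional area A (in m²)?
Model: a uniform prismatic bar under axial load, so k = (A·E) / L.
Solve for A: A = (k·L) / E.
Convert to SI units:
  E = 161 GPa = 1.61 × 10¹¹ Pa
  k = 133.7 MN/m = 1.337 × 10⁸ N/m
Substitute:
  A = ((1.337 × 10⁸) × 3.19) / (1.61 × 10¹¹)
  A = 0.002649 m²
Final answer: A = 0.002649 m²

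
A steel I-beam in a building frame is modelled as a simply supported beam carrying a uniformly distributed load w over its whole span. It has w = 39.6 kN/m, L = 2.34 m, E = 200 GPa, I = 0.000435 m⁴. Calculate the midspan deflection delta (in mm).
Model: a simply supported beam carrying a uniformly distributed load w over its whole span, so delta = (5·w·L^4) / (384·E·I).
Convert to SI units:
  w = 39.6 kN/m = 39600 N/m
  E = 200 GPa = 2 × 10¹¹ Pa
Substitute:
  delta = (5 × 39600 × 2.34^4) / (384 × (2 × 10¹¹) × 0.000435)
  delta = 0.0001777 m
Convert: delta = 0.0001777 m = 0.1777 mm
Final answer: delta = 0.1777 mm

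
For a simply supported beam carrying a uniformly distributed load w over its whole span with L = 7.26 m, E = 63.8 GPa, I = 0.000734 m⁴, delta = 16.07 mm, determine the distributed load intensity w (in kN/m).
Model: a simply supported beam carrying a uniformly distributed load w over its whole span, so delta = (5·w·L^4) / (384·E·I).
Solve for w: w = (384·delta·E·I) / (5·L^4).
Convert to SI units:
  E = 63.8 GPa = 6.38 × 10¹⁰ Pa
  delta = 16.07 mm = 0.01607 m
Substitute:
  w = (384 × 0.01607 × (6.38 × 10¹⁰) × 0.000734) / (5 × 7.26^4)
  w = 20800 N/m
Convert: w = 20800 N/m = 20.8 kN/m
Final answer: w = 20.8 kN/m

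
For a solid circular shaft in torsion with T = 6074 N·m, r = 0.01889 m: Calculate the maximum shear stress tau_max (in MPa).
Model: a solid circular shaft in torsion, so tau_max = (2·T) / (π·r^3).
Substitute:
  tau_max = (2 × 6074) / (π × 0.01889^3)
  tau_max = 5.737 × 10⁸ Pa
Convert: tau_max = 5.737 × 10⁸ Pa = 573.7 MPa
Final answer: tau_max = 573.7 MPa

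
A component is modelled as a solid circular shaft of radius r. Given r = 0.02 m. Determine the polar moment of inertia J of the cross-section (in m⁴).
Model: a solid circular shaft of radius r, so J = (π·r^4) / 2.
Substitute:
  J = (π × 0.02^4) / 2
  J = 2.513 × 10⁻⁷ m⁴
Final answer: J = 2.513 × 10⁻⁷ m⁴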